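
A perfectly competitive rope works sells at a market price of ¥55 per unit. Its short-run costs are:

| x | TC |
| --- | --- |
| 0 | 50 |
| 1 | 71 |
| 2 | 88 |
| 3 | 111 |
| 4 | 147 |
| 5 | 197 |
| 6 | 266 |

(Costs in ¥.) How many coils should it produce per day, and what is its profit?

x = 5; profit = ¥78

Tabulate TR − TC: x=0: -50; x=1: -16; x=2: 22; x=3: 54; x=4: 73; x=5: 78; x=6: 64.
Profit is maximized at x = 5. AVC there is 147/5 = ¥29.40 ≤ P, so producing beats shutting down (which would give -¥50).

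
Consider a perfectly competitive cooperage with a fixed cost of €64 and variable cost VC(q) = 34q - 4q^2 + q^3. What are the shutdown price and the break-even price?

Shutdown price = €30; break-even price = €50

AVC = 34 - 4q + q^2; minimized at q = 2, giving min AVC = €30. That is the shutdown price.
ATC = 64/q + 34 - 4q + q^2. Setting dATC/dq = −64/q^2 − 4 + 2q = 0 gives q = 4 (since 2·4^3 − 4·4^2 = 64).
min ATC = 64/4 + 34 − 4·4 + 4^2 = €50. That is the break-even price.
For €30 ≤ P < €50 the firm produces at a loss; below €30 it shuts down.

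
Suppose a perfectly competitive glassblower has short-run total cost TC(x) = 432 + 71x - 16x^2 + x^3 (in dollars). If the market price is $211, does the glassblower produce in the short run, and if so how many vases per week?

Variable cost is VC = 71x - 16x^2 + x^3, so AVC = VC/x = 71 - 16x + x^2 and MC = dTC/dx = 71 - 32x + 3x^2.
The AVC parabola has its vertex at x = 16/2 = 8, where AVC = 71 - 16·8 + 8^2 = $7.
Because $211 ≥ $7, revenue can cover variable cost; the firm operates.
P = MC gives -140 - 32x + 3x^2 = 0, with roots -10/3 and 14. Take the larger (rising MC): x* = 14.
Check: AVC at x = 14 is $43 ≤ P, so revenue covers variable cost.
Profit = P·x − TC = 211·14 − 1034 = $1920.

Produce at x = 14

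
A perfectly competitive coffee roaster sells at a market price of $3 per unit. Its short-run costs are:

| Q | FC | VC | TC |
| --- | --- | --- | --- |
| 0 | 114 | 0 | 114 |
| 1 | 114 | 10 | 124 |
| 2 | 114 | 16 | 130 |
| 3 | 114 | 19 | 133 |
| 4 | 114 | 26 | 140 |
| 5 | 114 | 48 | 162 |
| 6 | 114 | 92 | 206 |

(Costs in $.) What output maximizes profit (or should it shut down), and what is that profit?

Q = 0 (shut down); profit = -$114

Profit at each row (π = 3Q − TC): Q=0: -114; Q=1: -121; Q=2: -124; Q=3: -124; Q=4: -128; Q=5: -147; Q=6: -188.
Profit is highest at Q = 0. Equivalently, the lowest AVC in the table is 19/3 ≈ $6.33 at Q = 3, and P = $3 falls below it — price never covers variable cost, so the firm shuts down and loses only its fixed cost.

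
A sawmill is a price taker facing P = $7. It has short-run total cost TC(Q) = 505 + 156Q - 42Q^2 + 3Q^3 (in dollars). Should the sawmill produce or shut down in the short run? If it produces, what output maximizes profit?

Variable cost is VC = 156Q - 42Q^2 + 3Q^3, so AVC = VC/Q = 156 - 42Q + 3Q^2 and MC = dTC/dQ = 156 - 84Q + 9Q^2.
AVC is minimized where dAVC/dQ = -42 + 6Q = 0, at Q = 7; min AVC = 156 - 42·7 + 3·7^2 = $9.
P = $7 lies below min AVC = $9; no output level covers variable cost.
Best response: produce nothing and absorb the $505 fixed cost.

Shut down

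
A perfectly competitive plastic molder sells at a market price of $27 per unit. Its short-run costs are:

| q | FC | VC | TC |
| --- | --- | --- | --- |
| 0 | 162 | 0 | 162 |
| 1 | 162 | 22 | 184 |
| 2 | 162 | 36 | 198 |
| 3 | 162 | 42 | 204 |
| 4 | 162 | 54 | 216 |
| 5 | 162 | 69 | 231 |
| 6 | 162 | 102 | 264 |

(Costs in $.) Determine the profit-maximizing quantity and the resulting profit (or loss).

q = 5; profit = -$96

Tabulate TR − TC: q=0: -162; q=1: -157; q=2: -144; q=3: -123; q=4: -108; q=5: -96; q=6: -102.
Profit is maximized at q = 5. AVC there is 69/5 = $13.80 ≤ P, so producing beats shutting down (which would give -$162).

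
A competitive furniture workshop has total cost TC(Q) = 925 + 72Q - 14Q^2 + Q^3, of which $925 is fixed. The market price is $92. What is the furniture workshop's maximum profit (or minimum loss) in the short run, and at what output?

Profit = -$325 at Q = 10

AVC = 72 - 14Q + Q^2; min AVC = $23 at Q = 7. Since P = $92 ≥ min AVC, the firm produces.
With MC = 72 - 28Q + 3Q^2, P = MC on the upward-sloping part at Q* = 10.
TR = 92·10 = 920. TC = 925 + 320 = 1245. Profit = 920 − 1245 = -$325.
By producing, the firm covers all variable cost plus $600 of fixed cost; shutting down would lose the full $925.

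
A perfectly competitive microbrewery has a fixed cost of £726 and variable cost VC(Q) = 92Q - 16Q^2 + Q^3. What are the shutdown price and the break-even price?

Shutdown price = min AVC. AVC = 92 - 16Q + Q^2, with vertex at Q = 8 and minimum £28.
ATC = 726/Q + 92 - 16Q + Q^2. Setting dATC/dQ = −726/Q^2 − 16 + 2Q = 0 gives Q = 11 (since 2·11^3 − 16·11^2 = 726).
min ATC = 726/11 + 92 − 16·11 + 11^2 = £103. That is the break-even price.
For £28 ≤ P < £103 the firm produces at a loss; below £28 it shuts down.

Shutdown price = £28; break-even price = £103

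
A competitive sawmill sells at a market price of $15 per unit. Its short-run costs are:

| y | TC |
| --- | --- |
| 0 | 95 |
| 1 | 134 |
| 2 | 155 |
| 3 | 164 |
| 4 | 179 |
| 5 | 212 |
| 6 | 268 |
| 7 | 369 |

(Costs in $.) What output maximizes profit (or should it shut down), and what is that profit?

y = 0 (shut down); profit = -$95

Profit at each row (π = 15y − TC): y=0: -95; y=1: -119; y=2: -125; y=3: -119; y=4: -119; y=5: -137; y=6: -178; y=7: -264.
Profit is highest at y = 0. Equivalently, the lowest AVC in the table is 84/4 ≈ $21 at y = 4, and P = $15 falls below it — price never covers variable cost, so the firm shuts down and loses only its fixed cost.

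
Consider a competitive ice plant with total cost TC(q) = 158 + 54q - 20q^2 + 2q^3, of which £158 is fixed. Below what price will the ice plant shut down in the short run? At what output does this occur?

£4 per unit, at q = 5

The firm shuts down when price falls below the minimum of average variable cost. AVC = VC/q = 54 - 20q + 2q^2.
At the minimum of AVC, MC = AVC. MC = 54 - 40q + 6q^2; setting MC = AVC gives 4q^2 - 20q = 0, so q = 5. min AVC = 4.
For P < £4 the firm produces nothing.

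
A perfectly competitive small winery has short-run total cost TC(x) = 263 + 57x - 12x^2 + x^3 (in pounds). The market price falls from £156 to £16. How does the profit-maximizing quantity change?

MC = 57 - 24x + 3x^2; the shutdown threshold is min AVC = £21 (at x = 6).
At P = £156 ≥ min AVC, set P = MC on the rising branch: x = 11.
At P = £16 < min AVC = £21, price no longer covers variable cost at any output, so the firm shuts down: x = 0.

Output falls from 11 to 0 (the firm shuts down)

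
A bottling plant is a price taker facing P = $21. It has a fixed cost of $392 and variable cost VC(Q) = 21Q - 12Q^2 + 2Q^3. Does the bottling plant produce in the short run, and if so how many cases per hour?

Produce at Q = 4

From TC, MC = TC'(Q) = 21 - 24Q + 6Q^2 and AVC = VC/Q = 21 - 12Q + 2Q^2.
AVC is minimized where dAVC/dQ = -12 + 4Q = 0, at Q = 3; min AVC = 21 - 12·3 + 2·3^2 = $3.
P = $21 exceeds min AVC = $3, so the firm stays open.
Set P = MC: 21 = 21 - 24Q + 6Q^2 → -24Q + 6Q^2 = 0. The roots are Q = 0 and Q = 4; the profit-maximizing output is on the rising part of MC, so Q* = 4.
Check: AVC at Q = 4 is $5 ≤ P, so revenue covers variable cost.
Profit = P·Q − TC = 21·4 − 412 = -$328, a loss, but smaller than the $392 fixed cost the firm would lose by shutting down.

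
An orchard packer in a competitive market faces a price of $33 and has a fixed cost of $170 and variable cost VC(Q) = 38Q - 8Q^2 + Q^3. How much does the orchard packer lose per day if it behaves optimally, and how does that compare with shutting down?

Profit = -$120 at Q = 5

AVC = 38 - 8Q + Q^2 has its minimum $22 at Q = 4; price $33 clears that bar, so the firm operates.
With MC = 38 - 16Q + 3Q^2, P = MC on the upward-sloping part at Q* = 5.
TR = 33·5 = 165. TC = 170 + 115 = 285. Profit = 165 − 285 = -$120.
That loss of $120 beats the $170 the firm would lose by shutting down; producing recovers $50 of fixed cost.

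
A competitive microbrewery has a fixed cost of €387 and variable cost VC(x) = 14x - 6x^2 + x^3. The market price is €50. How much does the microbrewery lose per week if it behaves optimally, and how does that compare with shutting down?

Profit = -€171 at x = 6

AVC = 14 - 6x + x^2 has its minimum €5 at x = 3; price €50 clears that bar, so the firm operates.
MC = 14 - 12x + 3x^2. Setting P = MC and taking the root on the rising branch gives x* = 6.
TR = 50·6 = 300. TC = 387 + 84 = 471. Profit = 300 − 471 = -€171.
By producing, the firm covers all variable cost plus €216 of fixed cost; shutting down would lose the full €387.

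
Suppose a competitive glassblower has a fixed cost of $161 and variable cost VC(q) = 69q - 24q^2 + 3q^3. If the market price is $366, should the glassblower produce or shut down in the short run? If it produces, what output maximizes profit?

From TC, MC = TC'(q) = 69 - 48q + 9q^2 and AVC = VC/q = 69 - 24q + 3q^2.
AVC is minimized where dAVC/dq = -24 + 6q = 0, at q = 4; min AVC = 69 - 24·4 + 3·4^2 = $21.
Since P = $366 ≥ min AVC = $21, price covers variable cost and the firm should produce.
Set P = MC: 366 = 69 - 48q + 9q^2 → -297 - 48q + 9q^2 = 0. The roots are q = -11/3 and q = 9; the profit-maximizing output is on the rising part of MC, so q* = 9.
Check: AVC at q = 9 is $96 ≤ P, so revenue covers variable cost.
Profit = P·q − TC = 366·9 − 1025 = $2269.

Produce at q = 9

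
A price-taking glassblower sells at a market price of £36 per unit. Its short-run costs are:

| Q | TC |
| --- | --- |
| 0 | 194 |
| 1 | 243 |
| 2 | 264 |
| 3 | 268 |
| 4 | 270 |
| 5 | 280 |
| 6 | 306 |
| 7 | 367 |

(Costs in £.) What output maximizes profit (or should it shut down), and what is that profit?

Profit at each row (π = 36Q − TC): Q=0: -194; Q=1: -207; Q=2: -192; Q=3: -160; Q=4: -126; Q=5: -100; Q=6: -90; Q=7: -115.
Profit is maximized at Q = 6. AVC there is 112/6 = £18.67 ≤ P, so producing beats shutting down (which would give -£194).

Q = 6; profit = -£90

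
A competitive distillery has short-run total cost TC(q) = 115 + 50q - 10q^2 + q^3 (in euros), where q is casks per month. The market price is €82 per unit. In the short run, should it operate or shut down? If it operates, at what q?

Strip out fixed cost: VC = 50q - 10q^2 + q^3. Then AVC = 50 - 10q + q^2 and MC = 50 - 20q + 3q^2.
AVC is minimized where dAVC/dq = -10 + 2q = 0, at q = 5; min AVC = 50 - 10·5 + 5^2 = €25.
Because €82 ≥ €25, revenue can cover variable cost; the firm operates.
Solving P = MC: -32 - 20q + 3q^2 = 0 ⇒ q = -4/3 or 8. On the upward-sloping branch, q* = 8.
Check: AVC at q = 8 is €34 ≤ P, so revenue covers variable cost.
Profit = P·q − TC = 82·8 − 387 = €269.

Produce at q = 8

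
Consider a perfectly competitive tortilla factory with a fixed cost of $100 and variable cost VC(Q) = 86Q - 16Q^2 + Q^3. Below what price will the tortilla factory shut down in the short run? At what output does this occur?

Short-run supply begins at min AVC. From VC = 86Q - 16Q^2 + Q^3, AVC = 86 - 16Q + Q^2.
dAVC/dQ = -16 + 2Q = 0 gives Q = 8. min AVC = 86 - 16·8 + 8^2 = 22.
For P < $22 the firm produces nothing.

$22 per unit, at Q = 8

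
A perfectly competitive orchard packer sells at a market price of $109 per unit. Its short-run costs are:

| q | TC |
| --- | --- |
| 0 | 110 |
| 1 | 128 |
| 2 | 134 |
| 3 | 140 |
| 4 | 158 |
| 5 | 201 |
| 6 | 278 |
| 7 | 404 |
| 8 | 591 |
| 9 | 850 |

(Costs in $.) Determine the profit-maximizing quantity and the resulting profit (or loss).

Profit at each row (π = 109q − TC): q=0: -110; q=1: -19; q=2: 84; q=3: 187; q=4: 278; q=5: 344; q=6: 376; q=7: 359; q=8: 281; q=9: 131.
Profit is maximized at q = 6. AVC there is 168/6 = $28 ≤ P, so producing beats shutting down (which would give -$110).

q = 6; profit = $376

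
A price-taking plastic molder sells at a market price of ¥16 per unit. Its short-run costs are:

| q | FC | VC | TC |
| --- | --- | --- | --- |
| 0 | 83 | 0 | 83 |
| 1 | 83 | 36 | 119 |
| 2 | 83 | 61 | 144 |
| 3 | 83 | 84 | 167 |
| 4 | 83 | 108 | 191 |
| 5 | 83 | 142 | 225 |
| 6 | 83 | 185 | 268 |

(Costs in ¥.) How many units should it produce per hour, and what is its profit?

q = 0 (shut down); profit = -¥83

Tabulate TR − TC: q=0: -83; q=1: -103; q=2: -112; q=3: -119; q=4: -127; q=5: -145; q=6: -172.
Profit is highest at q = 0. Equivalently, the lowest AVC in the table is 108/4 ≈ ¥27 at q = 4, and P = ¥16 falls below it — price never covers variable cost, so the firm shuts down and loses only its fixed cost.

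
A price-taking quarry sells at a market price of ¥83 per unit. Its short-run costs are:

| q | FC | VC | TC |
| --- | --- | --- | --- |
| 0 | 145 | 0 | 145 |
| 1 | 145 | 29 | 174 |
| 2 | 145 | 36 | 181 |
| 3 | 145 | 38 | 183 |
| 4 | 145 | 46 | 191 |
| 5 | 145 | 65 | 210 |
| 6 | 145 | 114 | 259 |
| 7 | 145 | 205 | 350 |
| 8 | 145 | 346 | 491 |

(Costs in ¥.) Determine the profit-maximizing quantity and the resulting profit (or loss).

q = 6; profit = ¥239

Tabulate TR − TC: q=0: -145; q=1: -91; q=2: -15; q=3: 66; q=4: 141; q=5: 205; q=6: 239; q=7: 231; q=8: 173.
Profit is maximized at q = 6. AVC there is 114/6 = ¥19 ≤ P, so producing beats shutting down (which would give -¥145).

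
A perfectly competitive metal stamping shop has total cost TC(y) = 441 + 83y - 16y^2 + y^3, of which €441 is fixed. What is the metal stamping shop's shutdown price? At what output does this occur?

€19 per unit, at y = 8

The firm shuts down when price falls below the minimum of average variable cost. AVC = VC/y = 83 - 16y + y^2.
dAVC/dy = -16 + 2y = 0 gives y = 8. min AVC = 83 - 16·8 + 8^2 = 19.
So the shutdown price is €19.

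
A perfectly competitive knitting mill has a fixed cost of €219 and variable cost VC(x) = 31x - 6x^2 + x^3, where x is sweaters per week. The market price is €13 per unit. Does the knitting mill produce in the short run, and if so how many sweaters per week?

Strip out fixed cost: VC = 31x - 6x^2 + x^3. Then AVC = 31 - 6x + x^2 and MC = 31 - 12x + 3x^2.
AVC hits its minimum where MC = AVC, at x = 3, giving min AVC = 31 - 6·3 + 3^2 = €22.
Since P = €13 < min AVC = €22, price fails to cover variable cost at any output.
Best response: produce nothing and absorb the €219 fixed cost.

Shut down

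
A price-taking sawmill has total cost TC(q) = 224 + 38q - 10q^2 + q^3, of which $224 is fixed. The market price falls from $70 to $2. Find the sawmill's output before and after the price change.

AVC = 38 - 10q + q^2, minimized at q = 5 where min AVC = $13. MC = 38 - 20q + 3q^2.
With P = $70 above the shutdown price, P = MC gives q = 8.
At P = $2 < min AVC = $13, price no longer covers variable cost at any output, so the firm shuts down: q = 0.

Output falls from 8 to 0 (the firm shuts down)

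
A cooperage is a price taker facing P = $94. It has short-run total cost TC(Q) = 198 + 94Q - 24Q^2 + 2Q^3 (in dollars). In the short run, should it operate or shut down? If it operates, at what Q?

Produce at Q = 8

Variable cost is VC = 94Q - 24Q^2 + 2Q^3, so AVC = VC/Q = 94 - 24Q + 2Q^2 and MC = dTC/dQ = 94 - 48Q + 6Q^2.
The AVC parabola has its vertex at Q = 24/4 = 6, where AVC = 94 - 24·6 + 2·6^2 = $22.
Since P = $94 ≥ min AVC = $22, price covers variable cost and the firm should produce.
Set P = MC: 94 = 94 - 48Q + 6Q^2 → -48Q + 6Q^2 = 0. The roots are Q = 0 and Q = 8; the profit-maximizing output is on the rising part of MC, so Q* = 8.
Check: AVC at Q = 8 is $30 ≤ P, so revenue covers variable cost.
Profit = P·Q − TC = 94·8 − 438 = $314.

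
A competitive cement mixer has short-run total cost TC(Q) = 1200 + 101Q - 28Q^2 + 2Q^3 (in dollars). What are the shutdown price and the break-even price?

Shutdown price = $3; break-even price = $141

AVC = 101 - 28Q + 2Q^2; minimized at Q = 7, giving min AVC = $3. That is the shutdown price.
ATC = 1200/Q + 101 - 28Q + 2Q^2. Setting dATC/dQ = −1200/Q^2 − 28 + 4Q = 0 gives Q = 10 (since 4·10^3 − 28·10^2 = 1200).
min ATC = 1200/10 + 101 − 28·10 + 2·10^2 = $141. That is the break-even price.
For $3 ≤ P < $141 the firm produces at a loss; below $3 it shuts down.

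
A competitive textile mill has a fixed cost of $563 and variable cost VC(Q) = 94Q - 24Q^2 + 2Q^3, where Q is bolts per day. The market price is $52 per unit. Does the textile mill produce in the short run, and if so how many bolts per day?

Produce at Q = 7

Strip out fixed cost: VC = 94Q - 24Q^2 + 2Q^3. Then AVC = 94 - 24Q + 2Q^2 and MC = 94 - 48Q + 6Q^2.
The AVC parabola has its vertex at Q = 24/4 = 6, where AVC = 94 - 24·6 + 2·6^2 = $22.
Since P = $52 ≥ min AVC = $22, price covers variable cost and the firm should produce.
P = MC gives 42 - 48Q + 6Q^2 = 0, with roots 1 and 7. Take the larger (rising MC): Q* = 7.
Check: AVC at Q = 7 is $24 ≤ P, so revenue covers variable cost.
Profit = P·Q − TC = 52·7 − 731 = -$367, a loss, but smaller than the $563 fixed cost the firm would lose by shutting down.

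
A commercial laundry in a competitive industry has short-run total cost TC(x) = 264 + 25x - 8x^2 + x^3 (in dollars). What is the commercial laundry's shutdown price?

$9 per unit

Short-run supply begins at min AVC. From VC = 25x - 8x^2 + x^3, AVC = 25 - 8x + x^2.
At the minimum of AVC, MC = AVC. MC = 25 - 16x + 3x^2; setting MC = AVC gives 2x^2 - 8x = 0, so x = 4. min AVC = 9.
For P < $9 the firm produces nothing.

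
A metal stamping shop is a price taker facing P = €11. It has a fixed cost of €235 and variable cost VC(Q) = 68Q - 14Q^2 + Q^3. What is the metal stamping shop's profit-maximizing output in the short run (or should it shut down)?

From TC, MC = TC'(Q) = 68 - 28Q + 3Q^2 and AVC = VC/Q = 68 - 14Q + Q^2.
AVC is minimized where dAVC/dQ = -14 + 2Q = 0, at Q = 7; min AVC = 68 - 14·7 + 7^2 = €19.
Since P = €11 < min AVC = €19, price fails to cover variable cost at any output.
Best response: produce nothing and absorb the €235 fixed cost.

Shut down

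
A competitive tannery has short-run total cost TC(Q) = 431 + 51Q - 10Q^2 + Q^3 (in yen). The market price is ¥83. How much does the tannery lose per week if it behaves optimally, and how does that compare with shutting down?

AVC = 51 - 10Q + Q^2 has its minimum ¥26 at Q = 5; price ¥83 clears that bar, so the firm operates.
MC = 51 - 20Q + 3Q^2. Setting P = MC and taking the root on the rising branch gives Q* = 8.
TR = 83·8 = 664. TC = 431 + 280 = 711. Profit = 664 − 711 = -¥47.
By producing, the firm covers all variable cost plus ¥384 of fixed cost; shutting down would lose the full ¥431.

Profit = -¥47 at Q = 8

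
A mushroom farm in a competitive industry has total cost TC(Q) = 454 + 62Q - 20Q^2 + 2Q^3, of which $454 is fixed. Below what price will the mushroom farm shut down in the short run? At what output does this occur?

$12 per unit, at Q = 5

The shutdown price is the minimum of AVC. VC = 62Q - 20Q^2 + 2Q^3, so AVC = 62 - 20Q + 2Q^2.
At the minimum of AVC, MC = AVC. MC = 62 - 40Q + 6Q^2; setting MC = AVC gives 4Q^2 - 20Q = 0, so Q = 5. min AVC = 12.
So the shutdown price is $12.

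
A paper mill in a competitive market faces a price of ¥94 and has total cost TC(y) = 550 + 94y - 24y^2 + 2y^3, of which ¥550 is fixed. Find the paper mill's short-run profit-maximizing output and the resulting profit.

Profit = -¥38 at y = 8

AVC = 94 - 24y + 2y^2; min AVC = ¥22 at y = 6. Since P = ¥94 ≥ min AVC, the firm produces.
MC = 94 - 48y + 6y^2. Setting P = MC and taking the root on the rising branch gives y* = 8.
TR = 94·8 = 752. TC = 550 + 240 = 790. Profit = 752 − 790 = -¥38.
Shutting down would mean losing the fixed cost of ¥550, so operating at a loss of ¥38 is better by ¥512.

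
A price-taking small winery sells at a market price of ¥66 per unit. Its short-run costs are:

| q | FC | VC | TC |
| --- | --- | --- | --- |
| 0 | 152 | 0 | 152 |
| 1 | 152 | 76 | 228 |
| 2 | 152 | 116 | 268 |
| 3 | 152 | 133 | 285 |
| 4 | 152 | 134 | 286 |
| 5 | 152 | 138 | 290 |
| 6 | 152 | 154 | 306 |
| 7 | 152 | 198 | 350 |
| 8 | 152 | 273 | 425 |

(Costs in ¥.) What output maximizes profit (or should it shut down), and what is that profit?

q = 7; profit = ¥112

Tabulate TR − TC: q=0: -152; q=1: -162; q=2: -136; q=3: -87; q=4: -22; q=5: 40; q=6: 90; q=7: 112; q=8: 103.
Profit is maximized at q = 7. AVC there is 198/7 = ¥28.29 ≤ P, so producing beats shutting down (which would give -¥152).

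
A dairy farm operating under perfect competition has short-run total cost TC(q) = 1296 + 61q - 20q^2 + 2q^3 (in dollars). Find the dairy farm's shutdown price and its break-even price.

Shutdown price = $11; break-even price = $187

Shutdown price = min AVC. AVC = 61 - 20q + 2q^2, with vertex at q = 5 and minimum $11.
ATC = 1296/q + 61 - 20q + 2q^2. Setting dATC/dq = −1296/q^2 − 20 + 4q = 0 gives q = 9 (since 4·9^3 − 20·9^2 = 1296).
min ATC = 1296/9 + 61 − 20·9 + 2·9^2 = $187. That is the break-even price.
For $11 ≤ P < $187 the firm produces at a loss; below $11 it shuts down.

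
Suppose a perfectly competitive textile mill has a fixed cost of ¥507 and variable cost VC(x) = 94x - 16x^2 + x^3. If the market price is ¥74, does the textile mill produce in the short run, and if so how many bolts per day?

From TC, MC = TC'(x) = 94 - 32x + 3x^2 and AVC = VC/x = 94 - 16x + x^2.
AVC is minimized where dAVC/dx = -16 + 2x = 0, at x = 8; min AVC = 94 - 16·8 + 8^2 = ¥30.
P = ¥74 exceeds min AVC = ¥30, so the firm stays open.
Solving P = MC: 20 - 32x + 3x^2 = 0 ⇒ x = 2/3 or 10. On the upward-sloping branch, x* = 10.
Check: AVC at x = 10 is ¥34 ≤ P, so revenue covers variable cost.
Profit = P·x − TC = 74·10 − 847 = -¥107, a loss, but smaller than the ¥507 fixed cost the firm would lose by shutting down.

Produce at x = 10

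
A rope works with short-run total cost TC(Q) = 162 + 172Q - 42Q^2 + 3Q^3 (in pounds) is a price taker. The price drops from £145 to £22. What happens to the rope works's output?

Output falls from 9 to 0 (the firm shuts down)

AVC = 172 - 42Q + 3Q^2, minimized at Q = 7 where min AVC = £25. MC = 172 - 84Q + 9Q^2.
With P = £145 above the shutdown price, P = MC gives Q = 9.
At P = £22 < min AVC = £25, price no longer covers variable cost at any output, so the firm shuts down: Q = 0.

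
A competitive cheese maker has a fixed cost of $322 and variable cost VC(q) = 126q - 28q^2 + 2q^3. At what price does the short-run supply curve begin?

$28 per unit

The shutdown price is the minimum of AVC. VC = 126q - 28q^2 + 2q^3, so AVC = 126 - 28q + 2q^2.
At the minimum of AVC, MC = AVC. MC = 126 - 56q + 6q^2; setting MC = AVC gives 4q^2 - 28q = 0, so q = 7. min AVC = 28.
So the shutdown price is $28.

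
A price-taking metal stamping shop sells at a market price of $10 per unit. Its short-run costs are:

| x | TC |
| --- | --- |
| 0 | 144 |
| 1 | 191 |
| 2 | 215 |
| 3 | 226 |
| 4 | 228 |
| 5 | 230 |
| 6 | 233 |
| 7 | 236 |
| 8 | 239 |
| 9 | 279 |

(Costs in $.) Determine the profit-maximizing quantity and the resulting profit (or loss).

Tabulate TR − TC: x=0: -144; x=1: -181; x=2: -195; x=3: -196; x=4: -188; x=5: -180; x=6: -173; x=7: -166; x=8: -159; x=9: -189.
Profit is highest at x = 0. Equivalently, the lowest AVC in the table is 95/8 ≈ $11.88 at x = 8, and P = $10 falls below it — price never covers variable cost, so the firm shuts down and loses only its fixed cost.

x = 0 (shut down); profit = -$144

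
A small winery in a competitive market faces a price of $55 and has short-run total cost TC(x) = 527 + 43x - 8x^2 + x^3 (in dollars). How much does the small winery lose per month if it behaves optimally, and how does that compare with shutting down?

AVC = 43 - 8x + x^2 has its minimum $27 at x = 4; price $55 clears that bar, so the firm operates.
With MC = 43 - 16x + 3x^2, P = MC on the upward-sloping part at x* = 6.
TR = 55·6 = 330. TC = 527 + 186 = 713. Profit = 330 − 713 = -$383.
Shutting down would mean losing the fixed cost of $527, so operating at a loss of $383 is better by $144.

Profit = -$383 at x = 6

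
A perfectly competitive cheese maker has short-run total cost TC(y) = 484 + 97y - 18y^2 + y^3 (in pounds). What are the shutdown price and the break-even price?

Shutdown price = £16; break-even price = £64

AVC = 97 - 18y + y^2; minimized at y = 9, giving min AVC = £16. That is the shutdown price.
ATC = 484/y + 97 - 18y + y^2. Setting dATC/dy = −484/y^2 − 18 + 2y = 0 gives y = 11 (since 2·11^3 − 18·11^2 = 484).
min ATC = 484/11 + 97 − 18·11 + 11^2 = £64. That is the break-even price.
For £16 ≤ P < £64 the firm produces at a loss; below £16 it shuts down.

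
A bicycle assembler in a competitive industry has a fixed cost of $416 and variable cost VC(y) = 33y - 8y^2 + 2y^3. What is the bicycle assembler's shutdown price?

The firm shuts down when price falls below the minimum of average variable cost. AVC = VC/y = 33 - 8y + 2y^2.
At the minimum of AVC, MC = AVC. MC = 33 - 16y + 6y^2; setting MC = AVC gives 4y^2 - 8y = 0, so y = 2. min AVC = 25.
So the shutdown price is $25.

$25 per unit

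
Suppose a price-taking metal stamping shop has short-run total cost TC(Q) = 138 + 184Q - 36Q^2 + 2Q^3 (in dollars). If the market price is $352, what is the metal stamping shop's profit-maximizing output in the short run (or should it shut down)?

Produce at Q = 14

Strip out fixed cost: VC = 184Q - 36Q^2 + 2Q^3. Then AVC = 184 - 36Q + 2Q^2 and MC = 184 - 72Q + 6Q^2.
The AVC parabola has its vertex at Q = 36/4 = 9, where AVC = 184 - 36·9 + 2·9^2 = $22.
Since P = $352 ≥ min AVC = $22, price covers variable cost and the firm should produce.
P = MC gives -168 - 72Q + 6Q^2 = 0, with roots -2 and 14. Take the larger (rising MC): Q* = 14.
Check: AVC at Q = 14 is $72 ≤ P, so revenue covers variable cost.
Profit = P·Q − TC = 352·14 − 1146 = $3782.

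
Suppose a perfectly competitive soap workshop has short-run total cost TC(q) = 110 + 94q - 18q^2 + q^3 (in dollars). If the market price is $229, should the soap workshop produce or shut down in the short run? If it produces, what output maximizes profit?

Produce at q = 15

From TC, MC = TC'(q) = 94 - 36q + 3q^2 and AVC = VC/q = 94 - 18q + q^2.
The AVC parabola has its vertex at q = 18/2 = 9, where AVC = 94 - 18·9 + 9^2 = $13.
Since P = $229 ≥ min AVC = $13, price covers variable cost and the firm should produce.
P = MC gives -135 - 36q + 3q^2 = 0, with roots -3 and 15. Take the larger (rising MC): q* = 15.
Check: AVC at q = 15 is $49 ≤ P, so revenue covers variable cost.
Profit = P·q − TC = 229·15 − 845 = $2590.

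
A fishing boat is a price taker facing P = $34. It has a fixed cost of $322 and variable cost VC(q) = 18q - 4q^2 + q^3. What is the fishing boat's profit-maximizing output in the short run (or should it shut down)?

From TC, MC = TC'(q) = 18 - 8q + 3q^2 and AVC = VC/q = 18 - 4q + q^2.
The AVC parabola has its vertex at q = 4/2 = 2, where AVC = 18 - 4·2 + 2^2 = $14.
Since P = $34 ≥ min AVC = $14, price covers variable cost and the firm should produce.
P = MC gives -16 - 8q + 3q^2 = 0, with roots -4/3 and 4. Take the larger (rising MC): q* = 4.
Check: AVC at q = 4 is $18 ≤ P, so revenue covers variable cost.
Profit = P·q − TC = 34·4 − 394 = -$258, a loss, but smaller than the $322 fixed cost the firm would lose by shutting down.

Produce at q = 4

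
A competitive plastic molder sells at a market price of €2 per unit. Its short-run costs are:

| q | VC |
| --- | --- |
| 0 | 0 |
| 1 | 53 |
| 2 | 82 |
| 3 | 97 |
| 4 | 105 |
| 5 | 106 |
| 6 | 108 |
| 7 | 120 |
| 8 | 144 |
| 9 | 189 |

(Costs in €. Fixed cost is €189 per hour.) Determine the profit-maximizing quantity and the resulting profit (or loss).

Compute π = P·q − TC at each output: q=0: -189; q=1: -240; q=2: -267; q=3: -280; q=4: -286; q=5: -285; q=6: -285; q=7: -295; q=8: -317; q=9: -360.
Profit is highest at q = 0. Equivalently, the lowest AVC in the table is 120/7 ≈ €17.14 at q = 7, and P = €2 falls below it — price never covers variable cost, so the firm shuts down and loses only its fixed cost.

q = 0 (shut down); profit = -€189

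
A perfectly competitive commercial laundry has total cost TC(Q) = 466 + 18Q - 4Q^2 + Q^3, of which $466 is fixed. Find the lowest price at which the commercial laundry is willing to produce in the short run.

The shutdown price is the minimum of AVC. VC = 18Q - 4Q^2 + Q^3, so AVC = 18 - 4Q + Q^2.
At the minimum of AVC, MC = AVC. MC = 18 - 8Q + 3Q^2; setting MC = AVC gives 2Q^2 - 4Q = 0, so Q = 2. min AVC = 14.
The firm shuts down for any P below $14.

$14 per unit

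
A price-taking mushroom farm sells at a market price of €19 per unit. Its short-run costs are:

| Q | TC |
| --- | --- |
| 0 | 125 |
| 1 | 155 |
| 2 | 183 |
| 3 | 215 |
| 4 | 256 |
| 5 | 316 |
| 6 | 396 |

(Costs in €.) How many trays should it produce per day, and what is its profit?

Profit at each row (π = 19Q − TC): Q=0: -125; Q=1: -136; Q=2: -145; Q=3: -158; Q=4: -180; Q=5: -221; Q=6: -282.
Profit is highest at Q = 0. Equivalently, the lowest AVC in the table is 58/2 ≈ €29 at Q = 2, and P = €19 falls below it — price never covers variable cost, so the firm shuts down and loses only its fixed cost.

Q = 0 (shut down); profit = -€125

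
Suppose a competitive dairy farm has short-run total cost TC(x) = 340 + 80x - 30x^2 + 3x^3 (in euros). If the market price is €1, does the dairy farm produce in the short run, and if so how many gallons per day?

Shut down

Strip out fixed cost: VC = 80x - 30x^2 + 3x^3. Then AVC = 80 - 30x + 3x^2 and MC = 80 - 60x + 9x^2.
AVC is minimized where dAVC/dx = -30 + 6x = 0, at x = 5; min AVC = 80 - 30·5 + 3·5^2 = €5.
Since P = €1 < min AVC = €5, price fails to cover variable cost at any output.
Best response: produce nothing and absorb the €340 fixed cost.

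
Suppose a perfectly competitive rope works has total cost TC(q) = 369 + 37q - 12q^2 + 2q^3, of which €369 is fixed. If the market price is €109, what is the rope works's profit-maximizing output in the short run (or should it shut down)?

Produce at q = 6

Strip out fixed cost: VC = 37q - 12q^2 + 2q^3. Then AVC = 37 - 12q + 2q^2 and MC = 37 - 24q + 6q^2.
AVC hits its minimum where MC = AVC, at q = 3, giving min AVC = 37 - 12·3 + 2·3^2 = €19.
Since P = €109 ≥ min AVC = €19, price covers variable cost and the firm should produce.
P = MC gives -72 - 24q + 6q^2 = 0, with roots -2 and 6. Take the larger (rising MC): q* = 6.
Check: AVC at q = 6 is €37 ≤ P, so revenue covers variable cost.
Profit = P·q − TC = 109·6 − 591 = €63.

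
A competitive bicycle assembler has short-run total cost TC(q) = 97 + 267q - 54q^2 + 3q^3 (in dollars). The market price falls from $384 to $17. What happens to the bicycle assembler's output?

AVC = 267 - 54q + 3q^2, minimized at q = 9 where min AVC = $24. MC = 267 - 108q + 9q^2.
With P = $384 above the shutdown price, P = MC gives q = 13.
At P = $17 < min AVC = $24, price no longer covers variable cost at any output, so the firm shuts down: q = 0.

Output falls from 13 to 0 (the firm shuts down)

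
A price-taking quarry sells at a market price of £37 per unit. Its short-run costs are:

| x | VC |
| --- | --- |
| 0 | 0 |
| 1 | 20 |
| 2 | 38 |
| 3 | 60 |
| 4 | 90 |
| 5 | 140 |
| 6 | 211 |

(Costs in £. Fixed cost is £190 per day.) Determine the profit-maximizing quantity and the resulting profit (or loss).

Tabulate TR − TC: x=0: -190; x=1: -173; x=2: -154; x=3: -139; x=4: -132; x=5: -145; x=6: -179.
Profit is maximized at x = 4. AVC there is 90/4 = £22.50 ≤ P, so producing beats shutting down (which would give -£190).

x = 4; profit = -£132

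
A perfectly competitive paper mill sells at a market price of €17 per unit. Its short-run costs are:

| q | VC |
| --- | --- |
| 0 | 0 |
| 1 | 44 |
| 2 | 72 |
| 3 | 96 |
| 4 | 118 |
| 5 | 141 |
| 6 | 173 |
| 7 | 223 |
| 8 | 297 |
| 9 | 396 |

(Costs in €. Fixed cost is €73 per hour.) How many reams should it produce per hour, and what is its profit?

Profit at each row (π = 17q − TC): q=0: -73; q=1: -100; q=2: -111; q=3: -118; q=4: -123; q=5: -129; q=6: -144; q=7: -177; q=8: -234; q=9: -316.
Profit is highest at q = 0. Equivalently, the lowest AVC in the table is 141/5 ≈ €28.20 at q = 5, and P = €17 falls below it — price never covers variable cost, so the firm shuts down and loses only its fixed cost.

q = 0 (shut down); profit = -€73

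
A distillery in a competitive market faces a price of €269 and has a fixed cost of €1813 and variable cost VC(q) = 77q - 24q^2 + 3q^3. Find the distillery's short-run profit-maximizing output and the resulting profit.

AVC = 77 - 24q + 3q^2 has its minimum €29 at q = 4; price €269 clears that bar, so the firm operates.
MC = 77 - 48q + 9q^2. Setting P = MC and taking the root on the rising branch gives q* = 8.
TR = 269·8 = 2152. TC = 1813 + 616 = 2429. Profit = 2152 − 2429 = -€277.
By producing, the firm covers all variable cost plus €1536 of fixed cost; shutting down would lose the full €1813.

Profit = -€277 at q = 8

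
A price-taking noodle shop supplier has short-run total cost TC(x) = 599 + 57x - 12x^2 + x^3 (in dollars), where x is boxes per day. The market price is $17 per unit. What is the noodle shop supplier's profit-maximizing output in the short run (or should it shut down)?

Variable cost is VC = 57x - 12x^2 + x^3, so AVC = VC/x = 57 - 12x + x^2 and MC = dTC/dx = 57 - 24x + 3x^2.
AVC hits its minimum where MC = AVC, at x = 6, giving min AVC = 57 - 12·6 + 6^2 = $21.
With P < min AVC ($17 < $21), every unit sold adds to the loss.
The firm minimizes its loss by shutting down and losing only its fixed cost of $599.

Shut down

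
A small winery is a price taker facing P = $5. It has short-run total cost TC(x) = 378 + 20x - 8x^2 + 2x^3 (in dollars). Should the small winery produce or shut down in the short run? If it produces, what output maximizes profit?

From TC, MC = TC'(x) = 20 - 16x + 6x^2 and AVC = VC/x = 20 - 8x + 2x^2.
AVC is minimized where dAVC/dx = -8 + 4x = 0, at x = 2; min AVC = 20 - 8·2 + 2·2^2 = $12.
With P < min AVC ($5 < $12), every unit sold adds to the loss.
Shutting down limits the loss to fixed cost, $378.

Shut down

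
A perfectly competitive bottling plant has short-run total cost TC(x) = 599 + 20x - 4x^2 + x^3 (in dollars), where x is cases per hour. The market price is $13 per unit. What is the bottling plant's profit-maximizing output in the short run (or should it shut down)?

Shut down

Variable cost is VC = 20x - 4x^2 + x^3, so AVC = VC/x = 20 - 4x + x^2 and MC = dTC/dx = 20 - 8x + 3x^2.
AVC is minimized where dAVC/dx = -4 + 2x = 0, at x = 2; min AVC = 20 - 4·2 + 2^2 = $16.
Since P = $13 < min AVC = $16, price fails to cover variable cost at any output.
The firm minimizes its loss by shutting down and losing only its fixed cost of $599.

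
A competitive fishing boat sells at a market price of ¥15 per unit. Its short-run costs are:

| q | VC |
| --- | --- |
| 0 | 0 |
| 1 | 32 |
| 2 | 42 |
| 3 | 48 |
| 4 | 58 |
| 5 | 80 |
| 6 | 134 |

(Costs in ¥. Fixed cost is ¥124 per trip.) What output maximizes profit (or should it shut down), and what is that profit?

q = 4; profit = -¥122

Profit at each row (π = 15q − TC): q=0: -124; q=1: -141; q=2: -136; q=3: -127; q=4: -122; q=5: -129; q=6: -168.
Profit is maximized at q = 4. AVC there is 58/4 = ¥14.50 ≤ P, so producing beats shutting down (which would give -¥124).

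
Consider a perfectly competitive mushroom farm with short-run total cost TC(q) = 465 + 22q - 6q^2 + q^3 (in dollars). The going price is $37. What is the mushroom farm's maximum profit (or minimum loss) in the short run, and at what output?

Profit = -$365 at q = 5

AVC = 22 - 6q + q^2 has its minimum $13 at q = 3; price $37 clears that bar, so the firm operates.
MC = 22 - 12q + 3q^2. Setting P = MC and taking the root on the rising branch gives q* = 5.
TR = 37·5 = 185. TC = 465 + 85 = 550. Profit = 185 − 550 = -$365.
That loss of $365 beats the $465 the firm would lose by shutting down; producing recovers $100 of fixed cost.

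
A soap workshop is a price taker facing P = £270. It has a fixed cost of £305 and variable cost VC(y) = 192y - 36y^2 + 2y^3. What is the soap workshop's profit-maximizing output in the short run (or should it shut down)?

Produce at y = 13

Variable cost is VC = 192y - 36y^2 + 2y^3, so AVC = VC/y = 192 - 36y + 2y^2 and MC = dTC/dy = 192 - 72y + 6y^2.
The AVC parabola has its vertex at y = 36/4 = 9, where AVC = 192 - 36·9 + 2·9^2 = £30.
Because £270 ≥ £30, revenue can cover variable cost; the firm operates.
Solving P = MC: -78 - 72y + 6y^2 = 0 ⇒ y = -1 or 13. On the upward-sloping branch, y* = 13.
Check: AVC at y = 13 is £62 ≤ P, so revenue covers variable cost.
Profit = P·y − TC = 270·13 − 1111 = £2399.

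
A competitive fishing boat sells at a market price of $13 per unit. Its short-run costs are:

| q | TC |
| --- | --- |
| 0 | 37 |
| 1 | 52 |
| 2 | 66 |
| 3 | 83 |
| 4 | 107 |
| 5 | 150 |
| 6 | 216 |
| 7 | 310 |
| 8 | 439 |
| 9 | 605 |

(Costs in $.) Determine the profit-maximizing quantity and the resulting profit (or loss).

q = 0 (shut down); profit = -$37

Profit at each row (π = 13q − TC): q=0: -37; q=1: -39; q=2: -40; q=3: -44; q=4: -55; q=5: -85; q=6: -138; q=7: -219; q=8: -335; q=9: -488.
Profit is highest at q = 0. Equivalently, the lowest AVC in the table is 29/2 ≈ $14.50 at q = 2, and P = $13 falls below it — price never covers variable cost, so the firm shuts down and loses only its fixed cost.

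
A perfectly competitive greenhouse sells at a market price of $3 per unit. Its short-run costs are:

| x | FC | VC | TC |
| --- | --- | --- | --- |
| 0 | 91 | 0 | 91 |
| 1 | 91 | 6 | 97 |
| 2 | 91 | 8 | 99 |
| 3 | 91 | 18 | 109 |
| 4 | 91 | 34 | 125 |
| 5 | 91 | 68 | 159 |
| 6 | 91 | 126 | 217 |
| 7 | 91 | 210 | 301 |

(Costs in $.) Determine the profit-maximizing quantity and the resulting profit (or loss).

Profit at each row (π = 3x − TC): x=0: -91; x=1: -94; x=2: -93; x=3: -100; x=4: -113; x=5: -144; x=6: -199; x=7: -280.
Profit is highest at x = 0. Equivalently, the lowest AVC in the table is 8/2 ≈ $4 at x = 2, and P = $3 falls below it — price never covers variable cost, so the firm shuts down and loses only its fixed cost.

x = 0 (shut down); profit = -$91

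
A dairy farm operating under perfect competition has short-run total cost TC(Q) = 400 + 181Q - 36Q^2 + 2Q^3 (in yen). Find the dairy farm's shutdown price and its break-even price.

Shutdown price = min AVC. AVC = 181 - 36Q + 2Q^2, with vertex at Q = 9 and minimum ¥19.
ATC = 400/Q + 181 - 36Q + 2Q^2. Setting dATC/dQ = −400/Q^2 − 36 + 4Q = 0 gives Q = 10 (since 4·10^3 − 36·10^2 = 400).
min ATC = 400/10 + 181 − 36·10 + 2·10^2 = ¥61. That is the break-even price.
For ¥19 ≤ P < ¥61 the firm produces at a loss; below ¥19 it shuts down.

Shutdown price = ¥19; break-even price = ¥61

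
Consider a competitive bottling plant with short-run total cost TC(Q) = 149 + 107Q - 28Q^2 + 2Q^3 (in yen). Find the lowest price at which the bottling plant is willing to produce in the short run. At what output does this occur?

¥9 per unit, at Q = 7

The firm shuts down when price falls below the minimum of average variable cost. AVC = VC/Q = 107 - 28Q + 2Q^2.
At the minimum of AVC, MC = AVC. MC = 107 - 56Q + 6Q^2; setting MC = AVC gives 4Q^2 - 28Q = 0, so Q = 7. min AVC = 9.
For P < ¥9 the firm produces nothing.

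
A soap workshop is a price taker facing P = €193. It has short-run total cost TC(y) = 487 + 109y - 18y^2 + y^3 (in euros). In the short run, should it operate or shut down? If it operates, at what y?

From TC, MC = TC'(y) = 109 - 36y + 3y^2 and AVC = VC/y = 109 - 18y + y^2.
AVC is minimized where dAVC/dy = -18 + 2y = 0, at y = 9; min AVC = 109 - 18·9 + 9^2 = €28.
P = €193 exceeds min AVC = €28, so the firm stays open.
Set P = MC: 193 = 109 - 36y + 3y^2 → -84 - 36y + 3y^2 = 0. The roots are y = -2 and y = 14; the profit-maximizing output is on the rising part of MC, so y* = 14.
Check: AVC at y = 14 is €53 ≤ P, so revenue covers variable cost.
Profit = P·y − TC = 193·14 − 1229 = €1473.

Produce at y = 14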